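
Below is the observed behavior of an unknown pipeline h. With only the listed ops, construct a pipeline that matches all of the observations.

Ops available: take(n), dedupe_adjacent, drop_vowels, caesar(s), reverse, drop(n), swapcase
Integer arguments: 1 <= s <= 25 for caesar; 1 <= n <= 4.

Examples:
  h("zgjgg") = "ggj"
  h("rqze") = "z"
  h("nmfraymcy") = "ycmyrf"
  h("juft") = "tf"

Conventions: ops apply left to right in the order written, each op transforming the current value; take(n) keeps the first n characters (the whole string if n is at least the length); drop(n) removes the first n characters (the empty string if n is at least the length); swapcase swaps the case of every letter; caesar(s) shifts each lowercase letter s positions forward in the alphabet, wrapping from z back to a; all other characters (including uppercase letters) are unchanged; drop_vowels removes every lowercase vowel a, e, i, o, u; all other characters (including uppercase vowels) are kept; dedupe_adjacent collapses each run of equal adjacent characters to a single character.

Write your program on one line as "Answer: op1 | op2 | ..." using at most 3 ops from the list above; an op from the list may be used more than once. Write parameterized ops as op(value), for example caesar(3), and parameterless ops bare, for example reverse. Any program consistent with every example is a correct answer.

drop(2) | reverse | drop_vowels

Check, running the answer program on each example:
  "zgjgg" -> "jgg" -> "ggj" -> "ggj"
  "rqze" -> "ze" -> "ez" -> "z"
  "nmfraymcy" -> "fraymcy" -> "ycmyarf" -> "ycmyrf"
  "juft" -> "ft" -> "tf" -> "tf"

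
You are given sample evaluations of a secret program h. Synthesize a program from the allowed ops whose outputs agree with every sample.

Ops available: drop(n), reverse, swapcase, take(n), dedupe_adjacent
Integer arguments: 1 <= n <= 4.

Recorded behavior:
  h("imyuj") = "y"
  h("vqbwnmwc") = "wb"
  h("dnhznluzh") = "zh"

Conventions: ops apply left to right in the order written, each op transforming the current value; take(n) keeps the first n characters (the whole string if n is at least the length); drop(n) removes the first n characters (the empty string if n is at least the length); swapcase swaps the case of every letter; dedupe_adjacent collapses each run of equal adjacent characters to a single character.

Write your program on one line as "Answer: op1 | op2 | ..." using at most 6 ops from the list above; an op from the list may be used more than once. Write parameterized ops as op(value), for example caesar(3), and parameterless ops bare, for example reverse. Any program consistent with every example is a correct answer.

drop(2) | swapcase | take(4) | reverse | swapcase | drop(2)

Check, running the answer program on each example:
  "imyuj" -> "yuj" -> "YUJ" -> "YUJ" -> "JUY" -> "juy" -> "y"
  "vqbwnmwc" -> "bwnmwc" -> "BWNMWC" -> "BWNM" -> "MNWB" -> "mnwb" -> "wb"
  "dnhznluzh" -> "hznluzh" -> "HZNLUZH" -> "HZNL" -> "LNZH" -> "lnzh" -> "zh"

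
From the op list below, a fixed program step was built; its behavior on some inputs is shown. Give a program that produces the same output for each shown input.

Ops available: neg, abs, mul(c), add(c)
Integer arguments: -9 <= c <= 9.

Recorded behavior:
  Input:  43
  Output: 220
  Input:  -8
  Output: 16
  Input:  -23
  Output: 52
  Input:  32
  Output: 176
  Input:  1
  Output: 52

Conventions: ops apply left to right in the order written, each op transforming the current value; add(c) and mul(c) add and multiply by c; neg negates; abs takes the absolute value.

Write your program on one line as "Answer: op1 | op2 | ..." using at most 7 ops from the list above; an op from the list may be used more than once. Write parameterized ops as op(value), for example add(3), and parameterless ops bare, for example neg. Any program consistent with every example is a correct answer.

add(8) | neg | add(-3) | abs | add(1) | mul(4)

Check, running the answer program on each example:
  43 -> 51 -> -51 -> -54 -> 54 -> 55 -> 220
  -8 -> 0 -> 0 -> -3 -> 3 -> 4 -> 16
  -23 -> -15 -> 15 -> 12 -> 12 -> 13 -> 52
  32 -> 40 -> -40 -> -43 -> 43 -> 44 -> 176
  1 -> 9 -> -9 -> -12 -> 12 -> 13 -> 52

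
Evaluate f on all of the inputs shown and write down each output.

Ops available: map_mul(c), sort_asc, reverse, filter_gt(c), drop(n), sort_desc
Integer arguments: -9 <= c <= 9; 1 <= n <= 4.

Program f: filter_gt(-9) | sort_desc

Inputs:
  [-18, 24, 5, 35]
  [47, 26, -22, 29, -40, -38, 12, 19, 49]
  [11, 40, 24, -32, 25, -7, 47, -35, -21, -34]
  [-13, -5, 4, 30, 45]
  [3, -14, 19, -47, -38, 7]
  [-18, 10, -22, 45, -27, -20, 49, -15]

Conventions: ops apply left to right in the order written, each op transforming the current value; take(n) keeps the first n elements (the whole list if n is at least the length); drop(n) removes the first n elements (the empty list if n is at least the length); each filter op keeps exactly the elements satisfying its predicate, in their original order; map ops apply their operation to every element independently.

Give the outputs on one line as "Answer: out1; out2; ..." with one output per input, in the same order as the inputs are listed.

[35, 24, 5]; [49, 47, 29, 26, 19, 12]; [47, 40, 25, 24, 11, -7]; [45, 30, 4, -5]; [19, 7, 3]; [49, 45, 10]

Execution, op by op:
  [-18, 24, 5, 35] -> [24, 5, 35] -> [35, 24, 5]
  [47, 26, -22, 29, -40, -38, 12, 19, 49] -> [47, 26, 29, 12, 19, 49] -> [49, 47, 29, 26, 19, 12]
  [11, 40, 24, -32, 25, -7, 47, -35, -21, -34] -> [11, 40, 24, 25, -7, 47] -> [47, 40, 25, 24, 11, -7]
  [-13, -5, 4, 30, 45] -> [-5, 4, 30, 45] -> [45, 30, 4, -5]
  [3, -14, 19, -47, -38, 7] -> [3, 19, 7] -> [19, 7, 3]
  [-18, 10, -22, 45, -27, -20, 49, -15] -> [10, 45, 49] -> [49, 45, 10]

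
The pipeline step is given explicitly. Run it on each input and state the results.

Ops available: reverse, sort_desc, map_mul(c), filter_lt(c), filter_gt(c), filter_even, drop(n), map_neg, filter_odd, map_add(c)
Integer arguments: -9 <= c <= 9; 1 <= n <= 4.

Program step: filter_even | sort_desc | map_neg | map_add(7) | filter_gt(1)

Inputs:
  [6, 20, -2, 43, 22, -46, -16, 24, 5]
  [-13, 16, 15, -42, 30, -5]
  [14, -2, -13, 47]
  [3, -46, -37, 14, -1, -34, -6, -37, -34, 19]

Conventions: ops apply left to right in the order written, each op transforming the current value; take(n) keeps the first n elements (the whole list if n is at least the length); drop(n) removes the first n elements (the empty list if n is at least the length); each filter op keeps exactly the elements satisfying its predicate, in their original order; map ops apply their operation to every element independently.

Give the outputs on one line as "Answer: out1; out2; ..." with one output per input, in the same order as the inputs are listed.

[9, 23, 53]; [49]; [9]; [13, 41, 41, 53]

Execution, op by op:
  [6, 20, -2, 43, 22, -46, -16, 24, 5] -> [6, 20, -2, 22, -46, -16, 24] -> [24, 22, 20, 6, -2, -16, -46] -> [-24, -22, -20, -6, 2, 16, 46] -> [-17, -15, -13, 1, 9, 23, 53] -> [9, 23, 53]
  [-13, 16, 15, -42, 30, -5] -> [16, -42, 30] -> [30, 16, -42] -> [-30, -16, 42] -> [-23, -9, 49] -> [49]
  [14, -2, -13, 47] -> [14, -2] -> [14, -2] -> [-14, 2] -> [-7, 9] -> [9]
  [3, -46, -37, 14, -1, -34, -6, -37, -34, 19] -> [-46, 14, -34, -6, -34] -> [14, -6, -34, -34, -46] -> [-14, 6, 34, 34, 46] -> [-7, 13, 41, 41, 53] -> [13, 41, 41, 53]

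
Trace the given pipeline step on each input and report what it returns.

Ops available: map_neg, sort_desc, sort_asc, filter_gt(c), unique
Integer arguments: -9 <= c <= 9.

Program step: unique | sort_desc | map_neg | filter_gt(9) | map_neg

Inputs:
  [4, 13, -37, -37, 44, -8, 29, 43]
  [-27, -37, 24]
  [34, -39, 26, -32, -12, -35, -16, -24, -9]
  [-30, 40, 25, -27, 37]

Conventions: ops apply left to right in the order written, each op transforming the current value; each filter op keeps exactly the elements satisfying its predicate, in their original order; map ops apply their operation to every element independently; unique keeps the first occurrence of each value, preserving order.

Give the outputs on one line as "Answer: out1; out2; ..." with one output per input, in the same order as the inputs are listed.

[-37]; [-27, -37]; [-12, -16, -24, -32, -35, -39]; [-27, -30]

Execution, op by op:
  [4, 13, -37, -37, 44, -8, 29, 43] -> [4, 13, -37, 44, -8, 29, 43] -> [44, 43, 29, 13, 4, -8, -37] -> [-44, -43, -29, -13, -4, 8, 37] -> [37] -> [-37]
  [-27, -37, 24] -> [-27, -37, 24] -> [24, -27, -37] -> [-24, 27, 37] -> [27, 37] -> [-27, -37]
  [34, -39, 26, -32, -12, -35, -16, -24, -9] -> [34, -39, 26, -32, -12, -35, -16, -24, -9] -> [34, 26, -9, -12, -16, -24, -32, -35, -39] -> [-34, -26, 9, 12, 16, 24, 32, 35, 39] -> [12, 16, 24, 32, 35, 39] -> [-12, -16, -24, -32, -35, -39]
  [-30, 40, 25, -27, 37] -> [-30, 40, 25, -27, 37] -> [40, 37, 25, -27, -30] -> [-40, -37, -25, 27, 30] -> [27, 30] -> [-27, -30]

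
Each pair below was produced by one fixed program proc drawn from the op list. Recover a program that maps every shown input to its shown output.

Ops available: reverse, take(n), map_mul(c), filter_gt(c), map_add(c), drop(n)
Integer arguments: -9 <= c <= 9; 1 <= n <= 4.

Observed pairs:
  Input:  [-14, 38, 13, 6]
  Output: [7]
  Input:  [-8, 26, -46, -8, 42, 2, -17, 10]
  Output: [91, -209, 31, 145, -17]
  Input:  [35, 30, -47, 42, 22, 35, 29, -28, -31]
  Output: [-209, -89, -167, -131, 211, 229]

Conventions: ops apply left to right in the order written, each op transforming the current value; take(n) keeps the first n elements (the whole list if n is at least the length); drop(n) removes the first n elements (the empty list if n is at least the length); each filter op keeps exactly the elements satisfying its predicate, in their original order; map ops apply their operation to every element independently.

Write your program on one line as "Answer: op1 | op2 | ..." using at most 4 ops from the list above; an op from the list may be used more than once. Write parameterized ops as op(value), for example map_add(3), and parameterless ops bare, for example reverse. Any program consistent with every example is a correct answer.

map_add(-8) | drop(3) | map_mul(-6) | map_add(-5)

Check, running the answer program on each example:
  [-14, 38, 13, 6] -> [-22, 30, 5, -2] -> [-2] -> [12] -> [7]
  [-8, 26, -46, -8, 42, 2, -17, 10] -> [-16, 18, -54, -16, 34, -6, -25, 2] -> [-16, 34, -6, -25, 2] -> [96, -204, 36, 150, -12] -> [91, -209, 31, 145, -17]
  [35, 30, -47, 42, 22, 35, 29, -28, -31] -> [27, 22, -55, 34, 14, 27, 21, -36, -39] -> [34, 14, 27, 21, -36, -39] -> [-204, -84, -162, -126, 216, 234] -> [-209, -89, -167, -131, 211, 229]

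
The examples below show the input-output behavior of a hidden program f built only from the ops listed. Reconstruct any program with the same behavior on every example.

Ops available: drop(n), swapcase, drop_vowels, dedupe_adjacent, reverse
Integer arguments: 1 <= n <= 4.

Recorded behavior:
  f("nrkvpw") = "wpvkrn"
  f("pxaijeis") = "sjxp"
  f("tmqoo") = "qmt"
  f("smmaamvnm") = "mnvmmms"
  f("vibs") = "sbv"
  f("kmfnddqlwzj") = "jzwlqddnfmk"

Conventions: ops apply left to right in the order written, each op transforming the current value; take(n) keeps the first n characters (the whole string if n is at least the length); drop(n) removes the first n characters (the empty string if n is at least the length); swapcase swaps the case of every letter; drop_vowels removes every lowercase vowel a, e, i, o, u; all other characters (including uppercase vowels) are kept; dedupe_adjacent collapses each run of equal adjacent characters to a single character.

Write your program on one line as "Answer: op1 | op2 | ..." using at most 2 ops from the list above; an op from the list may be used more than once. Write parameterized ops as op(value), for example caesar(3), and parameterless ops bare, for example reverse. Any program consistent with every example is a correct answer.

reverse | drop_vowels

Check, running the answer program on each example:
  "nrkvpw" -> "wpvkrn" -> "wpvkrn"
  "pxaijeis" -> "siejiaxp" -> "sjxp"
  "tmqoo" -> "ooqmt" -> "qmt"
  "smmaamvnm" -> "mnvmaamms" -> "mnvmmms"
  "vibs" -> "sbiv" -> "sbv"
  "kmfnddqlwzj" -> "jzwlqddnfmk" -> "jzwlqddnfmk"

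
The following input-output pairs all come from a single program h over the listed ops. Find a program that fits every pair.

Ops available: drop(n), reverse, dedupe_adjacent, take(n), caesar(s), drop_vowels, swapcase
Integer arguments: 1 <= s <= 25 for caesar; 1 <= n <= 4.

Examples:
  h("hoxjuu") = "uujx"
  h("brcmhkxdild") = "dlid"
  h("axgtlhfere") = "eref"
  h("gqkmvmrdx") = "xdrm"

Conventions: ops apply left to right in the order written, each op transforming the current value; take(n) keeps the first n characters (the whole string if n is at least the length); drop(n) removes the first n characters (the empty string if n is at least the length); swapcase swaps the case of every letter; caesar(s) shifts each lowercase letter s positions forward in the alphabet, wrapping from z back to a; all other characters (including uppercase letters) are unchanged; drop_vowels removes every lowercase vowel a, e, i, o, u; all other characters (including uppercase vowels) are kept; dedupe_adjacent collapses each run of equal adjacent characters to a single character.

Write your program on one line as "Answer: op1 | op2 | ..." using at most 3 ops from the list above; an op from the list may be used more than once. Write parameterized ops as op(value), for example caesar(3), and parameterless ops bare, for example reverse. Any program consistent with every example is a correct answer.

reverse | take(4)

Check, running the answer program on each example:
  "hoxjuu" -> "uujxoh" -> "uujx"
  "brcmhkxdild" -> "dlidxkhmcrb" -> "dlid"
  "axgtlhfere" -> "erefhltgxa" -> "eref"
  "gqkmvmrdx" -> "xdrmvmkqg" -> "xdrm"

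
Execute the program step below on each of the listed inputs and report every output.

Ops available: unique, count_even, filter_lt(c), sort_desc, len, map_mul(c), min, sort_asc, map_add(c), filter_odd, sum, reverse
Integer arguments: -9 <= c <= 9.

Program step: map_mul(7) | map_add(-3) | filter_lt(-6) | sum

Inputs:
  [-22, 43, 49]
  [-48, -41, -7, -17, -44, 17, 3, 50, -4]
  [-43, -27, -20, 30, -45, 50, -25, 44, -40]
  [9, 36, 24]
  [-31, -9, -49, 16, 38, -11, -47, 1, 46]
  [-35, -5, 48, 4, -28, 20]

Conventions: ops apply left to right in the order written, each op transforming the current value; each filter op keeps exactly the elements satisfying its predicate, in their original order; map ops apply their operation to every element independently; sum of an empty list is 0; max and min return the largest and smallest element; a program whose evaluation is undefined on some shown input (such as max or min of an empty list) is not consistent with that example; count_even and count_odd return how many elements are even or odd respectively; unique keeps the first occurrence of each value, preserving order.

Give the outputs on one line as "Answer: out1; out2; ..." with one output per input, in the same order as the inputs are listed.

Execution, op by op:
  [-22, 43, 49] -> [-154, 301, 343] -> [-157, 298, 340] -> [-157] -> -157
  [-48, -41, -7, -17, -44, 17, 3, 50, -4] -> [-336, -287, -49, -119, -308, 119, 21, 350, -28] -> [-339, -290, -52, -122, -311, 116, 18, 347, -31] -> [-339, -290, -52, -122, -311, -31] -> -1145
  [-43, -27, -20, 30, -45, 50, -25, 44, -40] -> [-301, -189, -140, 210, -315, 350, -175, 308, -280] -> [-304, -192, -143, 207, -318, 347, -178, 305, -283] -> [-304, -192, -143, -318, -178, -283] -> -1418
  [9, 36, 24] -> [63, 252, 168] -> [60, 249, 165] -> [] -> 0
  [-31, -9, -49, 16, 38, -11, -47, 1, 46] -> [-217, -63, -343, 112, 266, -77, -329, 7, 322] -> [-220, -66, -346, 109, 263, -80, -332, 4, 319] -> [-220, -66, -346, -80, -332] -> -1044
  [-35, -5, 48, 4, -28, 20] -> [-245, -35, 336, 28, -196, 140] -> [-248, -38, 333, 25, -199, 137] -> [-248, -38, -199] -> -485

-157; -1145; -1418; 0; -1044; -485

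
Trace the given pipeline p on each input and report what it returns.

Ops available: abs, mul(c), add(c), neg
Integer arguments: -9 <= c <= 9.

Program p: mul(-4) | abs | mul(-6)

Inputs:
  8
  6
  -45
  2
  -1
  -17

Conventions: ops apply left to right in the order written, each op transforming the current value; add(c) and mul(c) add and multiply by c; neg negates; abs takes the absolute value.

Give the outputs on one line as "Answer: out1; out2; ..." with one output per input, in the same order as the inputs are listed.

Execution, op by op:
  8 -> -32 -> 32 -> -192
  6 -> -24 -> 24 -> -144
  -45 -> 180 -> 180 -> -1080
  2 -> -8 -> 8 -> -48
  -1 -> 4 -> 4 -> -24
  -17 -> 68 -> 68 -> -408

-192; -144; -1080; -48; -24; -408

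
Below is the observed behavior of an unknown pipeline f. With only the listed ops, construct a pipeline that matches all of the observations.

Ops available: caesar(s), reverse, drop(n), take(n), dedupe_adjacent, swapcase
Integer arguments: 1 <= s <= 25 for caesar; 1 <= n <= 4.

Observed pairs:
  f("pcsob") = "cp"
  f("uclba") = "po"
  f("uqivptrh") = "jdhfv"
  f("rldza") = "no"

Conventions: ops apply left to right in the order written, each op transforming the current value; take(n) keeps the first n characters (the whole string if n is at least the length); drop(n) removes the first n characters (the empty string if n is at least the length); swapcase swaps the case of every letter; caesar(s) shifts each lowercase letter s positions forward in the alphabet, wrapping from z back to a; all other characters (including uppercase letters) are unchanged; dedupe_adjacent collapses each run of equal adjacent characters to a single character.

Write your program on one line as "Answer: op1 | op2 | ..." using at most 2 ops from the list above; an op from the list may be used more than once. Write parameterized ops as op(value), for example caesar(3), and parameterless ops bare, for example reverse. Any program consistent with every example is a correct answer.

caesar(14) | drop(3)

Check, running the answer program on each example:
  "pcsob" -> "dqgcp" -> "cp"
  "uclba" -> "iqzpo" -> "po"
  "uqivptrh" -> "iewjdhfv" -> "jdhfv"
  "rldza" -> "fzrno" -> "no"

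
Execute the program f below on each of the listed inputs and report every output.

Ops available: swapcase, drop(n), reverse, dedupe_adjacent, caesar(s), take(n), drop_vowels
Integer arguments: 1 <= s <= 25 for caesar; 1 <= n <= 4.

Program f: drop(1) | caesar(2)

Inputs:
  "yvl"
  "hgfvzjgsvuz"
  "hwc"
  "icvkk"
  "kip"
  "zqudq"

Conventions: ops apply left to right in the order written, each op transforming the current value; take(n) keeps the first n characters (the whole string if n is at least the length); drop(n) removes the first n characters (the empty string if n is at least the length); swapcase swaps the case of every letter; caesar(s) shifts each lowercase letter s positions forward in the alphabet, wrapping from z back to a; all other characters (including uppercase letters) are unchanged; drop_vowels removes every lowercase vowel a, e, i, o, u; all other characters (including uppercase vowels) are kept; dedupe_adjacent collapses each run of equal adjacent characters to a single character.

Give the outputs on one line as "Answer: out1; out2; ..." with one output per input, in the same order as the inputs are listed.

"xn"; "ihxbliuxwb"; "ye"; "exmm"; "kr"; "swfs"

Execution, op by op:
  "yvl" -> "vl" -> "xn"
  "hgfvzjgsvuz" -> "gfvzjgsvuz" -> "ihxbliuxwb"
  "hwc" -> "wc" -> "ye"
  "icvkk" -> "cvkk" -> "exmm"
  "kip" -> "ip" -> "kr"
  "zqudq" -> "qudq" -> "swfs"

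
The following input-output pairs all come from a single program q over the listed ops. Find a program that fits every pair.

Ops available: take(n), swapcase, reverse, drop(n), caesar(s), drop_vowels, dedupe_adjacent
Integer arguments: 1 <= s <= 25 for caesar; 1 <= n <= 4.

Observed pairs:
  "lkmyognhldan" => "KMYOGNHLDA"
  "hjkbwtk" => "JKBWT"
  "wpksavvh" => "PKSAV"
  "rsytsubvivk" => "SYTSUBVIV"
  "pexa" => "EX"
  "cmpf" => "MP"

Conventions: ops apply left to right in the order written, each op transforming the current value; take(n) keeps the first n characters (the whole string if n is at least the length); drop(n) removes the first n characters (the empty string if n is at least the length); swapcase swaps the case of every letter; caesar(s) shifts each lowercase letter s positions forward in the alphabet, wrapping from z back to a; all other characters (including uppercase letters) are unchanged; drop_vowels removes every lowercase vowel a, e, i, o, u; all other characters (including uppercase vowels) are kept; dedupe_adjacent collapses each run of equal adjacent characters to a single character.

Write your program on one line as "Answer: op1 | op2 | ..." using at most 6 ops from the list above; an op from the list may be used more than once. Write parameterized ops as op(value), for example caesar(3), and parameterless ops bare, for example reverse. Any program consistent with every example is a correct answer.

reverse | drop(1) | reverse | dedupe_adjacent | swapcase | drop(1)

Check, running the answer program on each example:
  "lkmyognhldan" -> "nadlhngoymkl" -> "adlhngoymkl" -> "lkmyognhlda" -> "lkmyognhlda" -> "LKMYOGNHLDA" -> "KMYOGNHLDA"
  "hjkbwtk" -> "ktwbkjh" -> "twbkjh" -> "hjkbwt" -> "hjkbwt" -> "HJKBWT" -> "JKBWT"
  "wpksavvh" -> "hvvaskpw" -> "vvaskpw" -> "wpksavv" -> "wpksav" -> "WPKSAV" -> "PKSAV"
  "rsytsubvivk" -> "kvivbustysr" -> "vivbustysr" -> "rsytsubviv" -> "rsytsubviv" -> "RSYTSUBVIV" -> "SYTSUBVIV"
  "pexa" -> "axep" -> "xep" -> "pex" -> "pex" -> "PEX" -> "EX"
  "cmpf" -> "fpmc" -> "pmc" -> "cmp" -> "cmp" -> "CMP" -> "MP"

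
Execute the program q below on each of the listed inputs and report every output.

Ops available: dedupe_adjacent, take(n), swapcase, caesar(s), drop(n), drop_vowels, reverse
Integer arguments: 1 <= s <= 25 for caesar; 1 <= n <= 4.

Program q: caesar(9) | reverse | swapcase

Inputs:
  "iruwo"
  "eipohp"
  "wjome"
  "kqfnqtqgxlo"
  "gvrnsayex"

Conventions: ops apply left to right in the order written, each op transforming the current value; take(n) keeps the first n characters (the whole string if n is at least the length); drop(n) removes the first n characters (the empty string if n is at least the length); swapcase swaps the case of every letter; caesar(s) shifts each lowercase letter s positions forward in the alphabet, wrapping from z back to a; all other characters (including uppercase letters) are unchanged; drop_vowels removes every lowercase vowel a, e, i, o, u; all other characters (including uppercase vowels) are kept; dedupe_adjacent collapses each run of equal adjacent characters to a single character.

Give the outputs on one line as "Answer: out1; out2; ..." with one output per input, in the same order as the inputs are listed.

"XFDAR"; "YQXYRN"; "NVXSF"; "XUGPZCZWOZT"; "GNHJBWAEP"

Execution, op by op:
  "iruwo" -> "radfx" -> "xfdar" -> "XFDAR"
  "eipohp" -> "nryxqy" -> "yqxyrn" -> "YQXYRN"
  "wjome" -> "fsxvn" -> "nvxsf" -> "NVXSF"
  "kqfnqtqgxlo" -> "tzowzczpgux" -> "xugpzczwozt" -> "XUGPZCZWOZT"
  "gvrnsayex" -> "peawbjhng" -> "gnhjbwaep" -> "GNHJBWAEP"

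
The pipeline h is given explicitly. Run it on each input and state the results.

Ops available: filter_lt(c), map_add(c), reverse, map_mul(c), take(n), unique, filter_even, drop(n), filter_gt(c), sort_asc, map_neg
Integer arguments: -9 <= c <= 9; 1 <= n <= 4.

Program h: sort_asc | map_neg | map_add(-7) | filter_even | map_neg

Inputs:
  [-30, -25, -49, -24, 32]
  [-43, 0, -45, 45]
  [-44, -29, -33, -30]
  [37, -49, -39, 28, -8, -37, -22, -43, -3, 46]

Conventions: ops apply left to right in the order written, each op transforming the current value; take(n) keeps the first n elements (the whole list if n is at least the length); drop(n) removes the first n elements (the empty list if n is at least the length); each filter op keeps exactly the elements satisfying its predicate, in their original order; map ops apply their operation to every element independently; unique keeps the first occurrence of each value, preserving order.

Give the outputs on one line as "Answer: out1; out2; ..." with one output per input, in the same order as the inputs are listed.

[-42, -18]; [-38, -36, 52]; [-26, -22]; [-42, -36, -32, -30, 4, 44]

Execution, op by op:
  [-30, -25, -49, -24, 32] -> [-49, -30, -25, -24, 32] -> [49, 30, 25, 24, -32] -> [42, 23, 18, 17, -39] -> [42, 18] -> [-42, -18]
  [-43, 0, -45, 45] -> [-45, -43, 0, 45] -> [45, 43, 0, -45] -> [38, 36, -7, -52] -> [38, 36, -52] -> [-38, -36, 52]
  [-44, -29, -33, -30] -> [-44, -33, -30, -29] -> [44, 33, 30, 29] -> [37, 26, 23, 22] -> [26, 22] -> [-26, -22]
  [37, -49, -39, 28, -8, -37, -22, -43, -3, 46] -> [-49, -43, -39, -37, -22, -8, -3, 28, 37, 46] -> [49, 43, 39, 37, 22, 8, 3, -28, -37, -46] -> [42, 36, 32, 30, 15, 1, -4, -35, -44, -53] -> [42, 36, 32, 30, -4, -44] -> [-42, -36, -32, -30, 4, 44]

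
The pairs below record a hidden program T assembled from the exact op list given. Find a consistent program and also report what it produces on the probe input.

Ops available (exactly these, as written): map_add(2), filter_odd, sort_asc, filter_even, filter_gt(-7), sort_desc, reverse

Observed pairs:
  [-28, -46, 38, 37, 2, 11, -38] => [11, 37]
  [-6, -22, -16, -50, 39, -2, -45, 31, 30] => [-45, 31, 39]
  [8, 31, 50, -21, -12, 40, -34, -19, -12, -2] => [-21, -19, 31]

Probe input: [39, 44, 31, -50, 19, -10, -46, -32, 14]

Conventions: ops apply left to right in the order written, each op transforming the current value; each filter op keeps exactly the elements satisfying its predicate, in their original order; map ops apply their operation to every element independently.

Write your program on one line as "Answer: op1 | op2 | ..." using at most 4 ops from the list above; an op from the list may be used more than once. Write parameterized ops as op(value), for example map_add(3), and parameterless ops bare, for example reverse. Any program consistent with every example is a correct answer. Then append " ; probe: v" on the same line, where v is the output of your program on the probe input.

sort_desc | reverse | filter_odd ; probe: [19, 31, 39]

Check, running the answer program on each example:
  [-28, -46, 38, 37, 2, 11, -38] -> [38, 37, 11, 2, -28, -38, -46] -> [-46, -38, -28, 2, 11, 37, 38] -> [11, 37]
  [-6, -22, -16, -50, 39, -2, -45, 31, 30] -> [39, 31, 30, -2, -6, -16, -22, -45, -50] -> [-50, -45, -22, -16, -6, -2, 30, 31, 39] -> [-45, 31, 39]
  [8, 31, 50, -21, -12, 40, -34, -19, -12, -2] -> [50, 40, 31, 8, -2, -12, -12, -19, -21, -34] -> [-34, -21, -19, -12, -12, -2, 8, 31, 40, 50] -> [-21, -19, 31]
  probe: [39, 44, 31, -50, 19, -10, -46, -32, 14] -> [44, 39, 31, 19, 14, -10, -32, -46, -50] -> [-50, -46, -32, -10, 14, 19, 31, 39, 44] -> [19, 31, 39]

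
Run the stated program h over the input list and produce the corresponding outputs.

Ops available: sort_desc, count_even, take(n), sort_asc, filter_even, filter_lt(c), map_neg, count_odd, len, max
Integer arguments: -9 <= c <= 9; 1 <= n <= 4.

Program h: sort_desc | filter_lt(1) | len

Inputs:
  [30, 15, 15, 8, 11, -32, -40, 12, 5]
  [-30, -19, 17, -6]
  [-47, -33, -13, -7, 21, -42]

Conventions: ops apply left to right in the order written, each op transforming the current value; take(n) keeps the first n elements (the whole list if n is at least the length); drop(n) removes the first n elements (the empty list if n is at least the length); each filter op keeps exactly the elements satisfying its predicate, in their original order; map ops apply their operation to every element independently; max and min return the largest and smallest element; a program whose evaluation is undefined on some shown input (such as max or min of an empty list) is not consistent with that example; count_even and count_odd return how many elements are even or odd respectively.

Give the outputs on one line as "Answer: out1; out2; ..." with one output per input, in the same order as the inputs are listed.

Execution, op by op:
  [30, 15, 15, 8, 11, -32, -40, 12, 5] -> [30, 15, 15, 12, 11, 8, 5, -32, -40] -> [-32, -40] -> 2
  [-30, -19, 17, -6] -> [17, -6, -19, -30] -> [-6, -19, -30] -> 3
  [-47, -33, -13, -7, 21, -42] -> [21, -7, -13, -33, -42, -47] -> [-7, -13, -33, -42, -47] -> 5

2; 3; 5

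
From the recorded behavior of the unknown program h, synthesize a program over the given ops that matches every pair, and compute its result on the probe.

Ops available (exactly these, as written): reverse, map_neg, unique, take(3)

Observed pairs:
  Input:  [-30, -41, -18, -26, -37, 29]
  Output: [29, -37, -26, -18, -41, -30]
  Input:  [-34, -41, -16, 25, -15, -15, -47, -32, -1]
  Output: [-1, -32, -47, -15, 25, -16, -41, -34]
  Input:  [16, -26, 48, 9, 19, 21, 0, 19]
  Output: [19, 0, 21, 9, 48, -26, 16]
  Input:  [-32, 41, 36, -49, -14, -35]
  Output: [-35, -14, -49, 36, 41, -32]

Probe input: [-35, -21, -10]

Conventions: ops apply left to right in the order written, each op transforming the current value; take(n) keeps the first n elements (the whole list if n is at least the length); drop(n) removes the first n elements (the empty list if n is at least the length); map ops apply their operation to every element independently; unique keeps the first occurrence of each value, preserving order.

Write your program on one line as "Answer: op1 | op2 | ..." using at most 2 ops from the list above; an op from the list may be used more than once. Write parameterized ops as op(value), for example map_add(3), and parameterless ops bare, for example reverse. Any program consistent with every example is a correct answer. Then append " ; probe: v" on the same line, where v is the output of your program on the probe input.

reverse | unique ; probe: [-10, -21, -35]

Check, running the answer program on each example:
  [-30, -41, -18, -26, -37, 29] -> [29, -37, -26, -18, -41, -30] -> [29, -37, -26, -18, -41, -30]
  [-34, -41, -16, 25, -15, -15, -47, -32, -1] -> [-1, -32, -47, -15, -15, 25, -16, -41, -34] -> [-1, -32, -47, -15, 25, -16, -41, -34]
  [16, -26, 48, 9, 19, 21, 0, 19] -> [19, 0, 21, 19, 9, 48, -26, 16] -> [19, 0, 21, 9, 48, -26, 16]
  [-32, 41, 36, -49, -14, -35] -> [-35, -14, -49, 36, 41, -32] -> [-35, -14, -49, 36, 41, -32]
  probe: [-35, -21, -10] -> [-10, -21, -35] -> [-10, -21, -35]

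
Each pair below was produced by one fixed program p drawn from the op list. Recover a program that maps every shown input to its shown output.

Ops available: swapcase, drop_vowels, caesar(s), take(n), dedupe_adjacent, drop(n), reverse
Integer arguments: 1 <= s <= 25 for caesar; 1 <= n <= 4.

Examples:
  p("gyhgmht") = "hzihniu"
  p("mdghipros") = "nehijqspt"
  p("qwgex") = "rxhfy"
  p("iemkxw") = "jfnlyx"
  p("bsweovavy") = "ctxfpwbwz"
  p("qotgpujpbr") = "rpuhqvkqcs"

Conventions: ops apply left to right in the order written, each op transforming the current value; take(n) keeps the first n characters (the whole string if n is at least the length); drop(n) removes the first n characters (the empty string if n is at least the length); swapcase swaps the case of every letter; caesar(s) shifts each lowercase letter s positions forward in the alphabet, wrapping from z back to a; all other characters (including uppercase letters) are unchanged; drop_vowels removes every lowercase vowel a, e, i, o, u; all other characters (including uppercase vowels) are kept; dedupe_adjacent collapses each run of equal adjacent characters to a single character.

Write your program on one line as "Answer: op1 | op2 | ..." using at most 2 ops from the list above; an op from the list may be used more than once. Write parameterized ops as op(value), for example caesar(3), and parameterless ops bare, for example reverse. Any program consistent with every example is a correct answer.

caesar(20) | caesar(7)

Check, running the answer program on each example:
  "gyhgmht" -> "asbagbn" -> "hzihniu"
  "mdghipros" -> "gxabcjlim" -> "nehijqspt"
  "qwgex" -> "kqayr" -> "rxhfy"
  "iemkxw" -> "cygerq" -> "jfnlyx"
  "bsweovavy" -> "vmqyipups" -> "ctxfpwbwz"
  "qotgpujpbr" -> "kinajodjvl" -> "rpuhqvkqcs"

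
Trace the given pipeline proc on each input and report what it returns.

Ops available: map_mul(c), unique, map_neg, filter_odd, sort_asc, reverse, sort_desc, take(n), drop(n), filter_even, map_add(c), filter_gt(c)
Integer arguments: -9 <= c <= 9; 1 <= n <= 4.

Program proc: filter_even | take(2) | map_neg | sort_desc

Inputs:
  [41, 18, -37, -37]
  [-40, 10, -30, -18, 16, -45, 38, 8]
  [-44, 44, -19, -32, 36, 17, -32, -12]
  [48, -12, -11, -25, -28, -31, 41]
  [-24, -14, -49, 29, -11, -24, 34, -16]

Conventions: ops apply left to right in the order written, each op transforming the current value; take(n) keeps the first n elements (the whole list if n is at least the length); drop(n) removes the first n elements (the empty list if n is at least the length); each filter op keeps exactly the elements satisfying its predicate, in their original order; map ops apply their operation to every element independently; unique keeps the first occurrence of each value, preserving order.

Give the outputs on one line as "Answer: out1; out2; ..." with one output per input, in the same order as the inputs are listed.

[-18]; [40, -10]; [44, -44]; [12, -48]; [24, 14]

Execution, op by op:
  [41, 18, -37, -37] -> [18] -> [18] -> [-18] -> [-18]
  [-40, 10, -30, -18, 16, -45, 38, 8] -> [-40, 10, -30, -18, 16, 38, 8] -> [-40, 10] -> [40, -10] -> [40, -10]
  [-44, 44, -19, -32, 36, 17, -32, -12] -> [-44, 44, -32, 36, -32, -12] -> [-44, 44] -> [44, -44] -> [44, -44]
  [48, -12, -11, -25, -28, -31, 41] -> [48, -12, -28] -> [48, -12] -> [-48, 12] -> [12, -48]
  [-24, -14, -49, 29, -11, -24, 34, -16] -> [-24, -14, -24, 34, -16] -> [-24, -14] -> [24, 14] -> [24, 14]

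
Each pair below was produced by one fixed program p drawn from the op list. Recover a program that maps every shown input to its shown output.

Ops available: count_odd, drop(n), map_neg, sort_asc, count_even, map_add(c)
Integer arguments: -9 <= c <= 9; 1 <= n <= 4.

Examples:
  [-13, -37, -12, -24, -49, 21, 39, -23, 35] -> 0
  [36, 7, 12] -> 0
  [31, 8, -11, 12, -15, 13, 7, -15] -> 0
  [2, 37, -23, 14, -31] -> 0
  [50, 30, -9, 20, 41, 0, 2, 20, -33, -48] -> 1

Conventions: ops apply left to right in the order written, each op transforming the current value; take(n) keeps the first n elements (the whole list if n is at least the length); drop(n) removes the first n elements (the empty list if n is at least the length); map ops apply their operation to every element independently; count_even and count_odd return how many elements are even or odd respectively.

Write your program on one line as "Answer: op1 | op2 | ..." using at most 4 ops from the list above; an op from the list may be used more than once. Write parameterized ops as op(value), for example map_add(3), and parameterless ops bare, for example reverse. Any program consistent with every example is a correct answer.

map_neg | drop(4) | drop(4) | count_even

Check, running the answer program on each example:
  [-13, -37, -12, -24, -49, 21, 39, -23, 35] -> [13, 37, 12, 24, 49, -21, -39, 23, -35] -> [49, -21, -39, 23, -35] -> [-35] -> 0
  [36, 7, 12] -> [-36, -7, -12] -> [] -> [] -> 0
  [31, 8, -11, 12, -15, 13, 7, -15] -> [-31, -8, 11, -12, 15, -13, -7, 15] -> [15, -13, -7, 15] -> [] -> 0
  [2, 37, -23, 14, -31] -> [-2, -37, 23, -14, 31] -> [31] -> [] -> 0
  [50, 30, -9, 20, 41, 0, 2, 20, -33, -48] -> [-50, -30, 9, -20, -41, 0, -2, -20, 33, 48] -> [-41, 0, -2, -20, 33, 48] -> [33, 48] -> 1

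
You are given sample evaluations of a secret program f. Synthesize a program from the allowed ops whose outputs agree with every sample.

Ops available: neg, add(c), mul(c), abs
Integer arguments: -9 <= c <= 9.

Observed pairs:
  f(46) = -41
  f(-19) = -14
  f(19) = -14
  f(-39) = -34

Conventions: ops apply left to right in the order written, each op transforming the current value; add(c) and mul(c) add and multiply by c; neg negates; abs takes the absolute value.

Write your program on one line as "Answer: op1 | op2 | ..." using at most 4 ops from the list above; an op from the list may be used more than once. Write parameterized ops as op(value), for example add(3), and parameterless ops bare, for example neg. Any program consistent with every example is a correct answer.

neg | abs | neg | add(5)

Check, running the answer program on each example:
  46 -> -46 -> 46 -> -46 -> -41
  -19 -> 19 -> 19 -> -19 -> -14
  19 -> -19 -> 19 -> -19 -> -14
  -39 -> 39 -> 39 -> -39 -> -34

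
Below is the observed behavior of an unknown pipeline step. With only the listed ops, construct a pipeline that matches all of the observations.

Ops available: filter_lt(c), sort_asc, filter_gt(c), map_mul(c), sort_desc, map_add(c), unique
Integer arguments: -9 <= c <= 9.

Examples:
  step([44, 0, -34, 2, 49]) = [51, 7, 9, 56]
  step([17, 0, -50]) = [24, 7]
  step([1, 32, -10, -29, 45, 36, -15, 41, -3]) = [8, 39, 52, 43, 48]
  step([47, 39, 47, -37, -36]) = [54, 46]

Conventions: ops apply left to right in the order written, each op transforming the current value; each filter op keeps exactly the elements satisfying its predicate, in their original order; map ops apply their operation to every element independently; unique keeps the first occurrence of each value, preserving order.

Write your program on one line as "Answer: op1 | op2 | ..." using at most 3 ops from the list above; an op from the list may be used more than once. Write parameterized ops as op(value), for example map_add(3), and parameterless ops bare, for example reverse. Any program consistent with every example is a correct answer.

filter_gt(-1) | map_add(7) | unique

Check, running the answer program on each example:
  [44, 0, -34, 2, 49] -> [44, 0, 2, 49] -> [51, 7, 9, 56] -> [51, 7, 9, 56]
  [17, 0, -50] -> [17, 0] -> [24, 7] -> [24, 7]
  [1, 32, -10, -29, 45, 36, -15, 41, -3] -> [1, 32, 45, 36, 41] -> [8, 39, 52, 43, 48] -> [8, 39, 52, 43, 48]
  [47, 39, 47, -37, -36] -> [47, 39, 47] -> [54, 46, 54] -> [54, 46]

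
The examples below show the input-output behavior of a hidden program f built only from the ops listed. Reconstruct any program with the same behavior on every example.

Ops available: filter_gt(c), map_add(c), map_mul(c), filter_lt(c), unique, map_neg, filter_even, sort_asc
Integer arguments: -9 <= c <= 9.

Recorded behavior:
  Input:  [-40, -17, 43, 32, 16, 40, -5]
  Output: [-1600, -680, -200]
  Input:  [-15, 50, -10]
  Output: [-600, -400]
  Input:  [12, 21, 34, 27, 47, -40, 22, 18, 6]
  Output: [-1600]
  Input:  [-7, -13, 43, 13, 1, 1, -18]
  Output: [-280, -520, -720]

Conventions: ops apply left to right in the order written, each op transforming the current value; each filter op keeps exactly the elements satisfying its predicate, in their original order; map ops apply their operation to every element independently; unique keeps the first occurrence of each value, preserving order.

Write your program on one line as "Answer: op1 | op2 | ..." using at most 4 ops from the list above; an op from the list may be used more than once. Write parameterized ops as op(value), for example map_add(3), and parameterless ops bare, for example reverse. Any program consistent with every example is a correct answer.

map_mul(8) | map_mul(-5) | map_mul(-1) | filter_lt(-4)

Check, running the answer program on each example:
  [-40, -17, 43, 32, 16, 40, -5] -> [-320, -136, 344, 256, 128, 320, -40] -> [1600, 680, -1720, -1280, -640, -1600, 200] -> [-1600, -680, 1720, 1280, 640, 1600, -200] -> [-1600, -680, -200]
  [-15, 50, -10] -> [-120, 400, -80] -> [600, -2000, 400] -> [-600, 2000, -400] -> [-600, -400]
  [12, 21, 34, 27, 47, -40, 22, 18, 6] -> [96, 168, 272, 216, 376, -320, 176, 144, 48] -> [-480, -840, -1360, -1080, -1880, 1600, -880, -720, -240] -> [480, 840, 1360, 1080, 1880, -1600, 880, 720, 240] -> [-1600]
  [-7, -13, 43, 13, 1, 1, -18] -> [-56, -104, 344, 104, 8, 8, -144] -> [280, 520, -1720, -520, -40, -40, 720] -> [-280, -520, 1720, 520, 40, 40, -720] -> [-280, -520, -720]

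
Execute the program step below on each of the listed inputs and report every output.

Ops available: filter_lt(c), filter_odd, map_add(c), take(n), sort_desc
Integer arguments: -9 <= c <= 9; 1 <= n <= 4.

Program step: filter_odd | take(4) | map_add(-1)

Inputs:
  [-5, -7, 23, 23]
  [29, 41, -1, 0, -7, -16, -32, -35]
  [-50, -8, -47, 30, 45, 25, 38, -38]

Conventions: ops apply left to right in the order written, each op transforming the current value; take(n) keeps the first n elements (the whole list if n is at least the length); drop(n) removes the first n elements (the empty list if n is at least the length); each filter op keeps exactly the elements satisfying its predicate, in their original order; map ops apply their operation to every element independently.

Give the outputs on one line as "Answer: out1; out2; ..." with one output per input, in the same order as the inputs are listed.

[-6, -8, 22, 22]; [28, 40, -2, -8]; [-48, 44, 24]

Execution, op by op:
  [-5, -7, 23, 23] -> [-5, -7, 23, 23] -> [-5, -7, 23, 23] -> [-6, -8, 22, 22]
  [29, 41, -1, 0, -7, -16, -32, -35] -> [29, 41, -1, -7, -35] -> [29, 41, -1, -7] -> [28, 40, -2, -8]
  [-50, -8, -47, 30, 45, 25, 38, -38] -> [-47, 45, 25] -> [-47, 45, 25] -> [-48, 44, 24]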